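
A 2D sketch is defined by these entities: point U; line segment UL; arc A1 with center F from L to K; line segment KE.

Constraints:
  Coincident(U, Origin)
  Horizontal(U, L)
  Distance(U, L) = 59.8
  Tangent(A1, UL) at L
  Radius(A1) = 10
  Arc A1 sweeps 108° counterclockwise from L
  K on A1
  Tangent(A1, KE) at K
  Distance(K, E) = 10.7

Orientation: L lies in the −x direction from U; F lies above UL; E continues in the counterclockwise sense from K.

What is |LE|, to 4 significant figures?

24.08

U is at the origin; U and L share the same y with |UL| = 59.8 and L on the −x side, so L = (-59.80, 0.000). A1 meets UL tangentially, so FL is at right angles to UL, so F = L + (0, 10) = (-59.80, 10.00). On A1, L sits at bearing -90° from F; a 108° counterclockwise sweep puts K at bearing 18°, so K = F + 10.0·(cos 18°, sin 18°) = (-50.29, 13.09). Tangency of A1 to KE means the radius FK is perpendicular to KE, so KE runs along (−sin 18°, cos 18°); with |KE| = 10.7, E = (-53.60, 23.27). Then |LE| = |E − L| = 24.08.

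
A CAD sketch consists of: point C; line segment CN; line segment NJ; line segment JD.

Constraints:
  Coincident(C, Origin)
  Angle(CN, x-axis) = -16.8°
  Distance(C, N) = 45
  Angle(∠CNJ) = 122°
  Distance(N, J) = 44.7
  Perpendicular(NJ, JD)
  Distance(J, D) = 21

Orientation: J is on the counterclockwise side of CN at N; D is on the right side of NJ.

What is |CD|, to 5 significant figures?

90.547

C is at the origin; CN runs at -16.8° with length 45.0, so N = 45.0·(cos -16.8°, sin -16.8°) = (43.079, -13.006). ∠CNJ = 122.0°, so NJ runs at -16.8° + (180° − 122.0°) = 41.200° from the x-axis; with |NJ| = 44.7, J = N + 44.7·(cos 41.200°, sin 41.200°) = (76.712, 16.437). NJ is perpendicular to JD; with |JD| = 21.0 on the right of NJ, D = J + 21.0·(0.65869, -0.75241) = (90.545, 0.63627). Then |CD| = |D − C| = 90.547.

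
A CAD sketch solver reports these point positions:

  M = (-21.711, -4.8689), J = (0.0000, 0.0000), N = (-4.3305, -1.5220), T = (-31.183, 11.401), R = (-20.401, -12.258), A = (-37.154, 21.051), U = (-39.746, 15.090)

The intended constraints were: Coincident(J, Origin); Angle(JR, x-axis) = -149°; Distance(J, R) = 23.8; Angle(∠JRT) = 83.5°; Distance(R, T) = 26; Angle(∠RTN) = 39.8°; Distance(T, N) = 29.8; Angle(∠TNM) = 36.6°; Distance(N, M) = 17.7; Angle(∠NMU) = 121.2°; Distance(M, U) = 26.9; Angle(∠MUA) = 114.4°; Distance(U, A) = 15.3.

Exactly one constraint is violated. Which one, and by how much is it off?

Distance(U, A) = 15.3 — off by 8.80.

J = (0.00, 0.00) ✓; JR at -149.0° ✓; |JR| = 23.80 ✓; ∠JRT = 83.50° ✓; |RT| = 26.00 ✓; ∠RTN = 39.80° ✓; |TN| = 29.80 ✓; ∠TNM = 36.60° ✓; |NM| = 17.70 ✓; ∠NMU = 121.2° ✓; |MU| = 26.90 ✓; ∠MUA = 114.4° ✓; |UA| = 6.500 ✗.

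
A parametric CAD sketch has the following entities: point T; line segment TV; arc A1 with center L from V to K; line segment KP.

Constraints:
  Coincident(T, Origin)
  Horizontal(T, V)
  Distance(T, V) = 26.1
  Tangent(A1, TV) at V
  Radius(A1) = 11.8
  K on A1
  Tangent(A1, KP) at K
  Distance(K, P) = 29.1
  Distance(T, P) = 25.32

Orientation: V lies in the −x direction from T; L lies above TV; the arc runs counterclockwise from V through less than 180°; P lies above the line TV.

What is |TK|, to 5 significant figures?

17.830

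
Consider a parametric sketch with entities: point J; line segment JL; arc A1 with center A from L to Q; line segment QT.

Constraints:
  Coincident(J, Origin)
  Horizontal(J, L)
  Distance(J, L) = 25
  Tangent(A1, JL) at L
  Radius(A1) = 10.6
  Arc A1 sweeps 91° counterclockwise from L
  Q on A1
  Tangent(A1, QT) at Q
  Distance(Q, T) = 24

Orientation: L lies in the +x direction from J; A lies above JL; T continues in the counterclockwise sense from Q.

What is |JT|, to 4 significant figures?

49.47

On A1, L sits at bearing -90° from A; a 91° counterclockwise sweep puts Q at bearing 1°, so Q = A + 10.6·(cos 1°, sin 1°) = (35.60, 10.78). Since A1 is tangent to QT there, AQ ⟂ QT, so QT runs along (−sin 1°, cos 1°); with |QT| = 24.0, T = (35.18, 34.78). Then |JT| = |T − J| = 49.47.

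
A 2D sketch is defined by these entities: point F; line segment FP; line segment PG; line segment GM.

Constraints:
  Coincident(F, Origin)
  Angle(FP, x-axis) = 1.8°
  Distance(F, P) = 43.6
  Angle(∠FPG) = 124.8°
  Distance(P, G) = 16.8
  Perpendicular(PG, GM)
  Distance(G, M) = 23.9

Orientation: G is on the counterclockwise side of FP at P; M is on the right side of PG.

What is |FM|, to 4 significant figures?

72.81

∠FPG = 124.8°, so PG runs at 1.8° + (180° − 124.8°) = 57.00° from the x-axis; with |PG| = 16.8, G = P + 16.8·(cos 57.00°, sin 57.00°) = (52.73, 15.46). PG is perpendicular to GM; with |GM| = 23.9 on the right of PG, M = G + 23.9·(0.8387, -0.5446) = (72.77, 2.442). Then |FM| = |M − F| = 72.81.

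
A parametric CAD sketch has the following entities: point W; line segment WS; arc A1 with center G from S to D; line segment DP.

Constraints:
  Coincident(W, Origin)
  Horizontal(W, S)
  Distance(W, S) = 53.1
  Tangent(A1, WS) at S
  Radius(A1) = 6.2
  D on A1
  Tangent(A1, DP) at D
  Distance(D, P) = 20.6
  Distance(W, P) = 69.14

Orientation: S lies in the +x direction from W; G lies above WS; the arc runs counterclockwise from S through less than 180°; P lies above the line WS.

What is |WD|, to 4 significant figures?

59.23

W is at the origin; W and S share the same y with |WS| = 53.1 and S on the +x side, so S = (53.10, 0.000). Tangency of A1 to WS means the radius GS is perpendicular to WS, so G = S + (0, 6.2) = (53.10, 6.200). Since GD ⟂ DP (tangency), |GP| = √(6.2² + 20.6²) = 21.51 regardless of where D sits on A1. So P lies on both circle(W, 69.14) and circle(G, 21.51); the above-WS intersection is P = (64.73, 24.30). D is the foot of the tangent from P: D = (59.06, 4.494).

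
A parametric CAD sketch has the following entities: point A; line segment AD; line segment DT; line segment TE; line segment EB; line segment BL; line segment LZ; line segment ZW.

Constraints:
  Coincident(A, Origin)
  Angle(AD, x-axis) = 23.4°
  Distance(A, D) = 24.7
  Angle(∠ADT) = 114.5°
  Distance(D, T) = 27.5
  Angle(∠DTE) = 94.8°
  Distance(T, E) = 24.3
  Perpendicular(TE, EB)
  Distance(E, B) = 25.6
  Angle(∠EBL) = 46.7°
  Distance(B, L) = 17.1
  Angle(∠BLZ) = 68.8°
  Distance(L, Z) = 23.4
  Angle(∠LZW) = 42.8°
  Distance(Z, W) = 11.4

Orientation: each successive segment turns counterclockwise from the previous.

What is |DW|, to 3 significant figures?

33.7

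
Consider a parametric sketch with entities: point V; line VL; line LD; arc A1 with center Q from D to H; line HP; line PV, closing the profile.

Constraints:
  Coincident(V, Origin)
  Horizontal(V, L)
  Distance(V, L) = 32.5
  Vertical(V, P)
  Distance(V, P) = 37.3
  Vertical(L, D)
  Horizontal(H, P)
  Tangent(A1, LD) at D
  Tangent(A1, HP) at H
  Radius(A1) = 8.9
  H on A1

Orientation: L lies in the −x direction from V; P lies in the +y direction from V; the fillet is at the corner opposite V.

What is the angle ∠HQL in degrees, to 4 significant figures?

162.6°

The virtual corner opposite V is at (-32.50, 37.30). The tangent condition forces QD to be normal to LD and tangency of A1 to HP means the radius QH is perpendicular to HP, with radius 8.9, so the center Q sits 8.9 in from both sides at Q = (-23.60, 28.40). That places the tangent points at D = (-32.50, 28.40) on LD and H = (-23.60, 37.30) on HP. Then cos ∠HQL = QH·QL / (|QH||QL|), giving 162.6°.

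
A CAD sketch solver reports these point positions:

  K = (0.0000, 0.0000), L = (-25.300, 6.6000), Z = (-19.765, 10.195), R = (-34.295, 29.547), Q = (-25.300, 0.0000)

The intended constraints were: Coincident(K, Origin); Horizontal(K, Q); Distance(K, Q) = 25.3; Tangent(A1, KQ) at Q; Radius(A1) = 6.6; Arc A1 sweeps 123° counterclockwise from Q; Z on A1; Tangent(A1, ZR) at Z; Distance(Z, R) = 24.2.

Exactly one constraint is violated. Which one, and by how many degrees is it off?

Tangent(A1, ZR) at Z — off by 3.90°.

K = (0.00, 0.00) ✓; K.y = 0.00, Q.y = 0.00 ✓; |KQ| = 25.30 ✓; ∠(LQ, QK) = 90.00° ✓; |LQ| = 6.600 ✓; bearing(L→Z) − bearing(L→Q) = 123.0° ✓; |LZ| = 6.600 ✓; ∠(LZ, ZR) = 86.10° ✗; |ZR| = 24.20 ✓.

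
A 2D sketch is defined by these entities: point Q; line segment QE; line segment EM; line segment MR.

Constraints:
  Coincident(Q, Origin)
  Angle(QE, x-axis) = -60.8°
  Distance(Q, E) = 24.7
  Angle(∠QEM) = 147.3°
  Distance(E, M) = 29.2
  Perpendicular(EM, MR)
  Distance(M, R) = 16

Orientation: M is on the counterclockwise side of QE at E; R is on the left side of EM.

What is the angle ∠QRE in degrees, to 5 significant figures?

25.679°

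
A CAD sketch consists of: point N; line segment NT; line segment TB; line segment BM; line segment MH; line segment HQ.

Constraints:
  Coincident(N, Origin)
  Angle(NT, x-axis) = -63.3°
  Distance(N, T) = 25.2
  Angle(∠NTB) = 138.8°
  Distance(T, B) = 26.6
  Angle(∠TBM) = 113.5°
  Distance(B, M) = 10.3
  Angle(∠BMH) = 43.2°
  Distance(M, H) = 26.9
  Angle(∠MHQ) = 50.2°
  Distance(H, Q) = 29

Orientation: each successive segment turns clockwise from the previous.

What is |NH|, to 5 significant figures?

30.654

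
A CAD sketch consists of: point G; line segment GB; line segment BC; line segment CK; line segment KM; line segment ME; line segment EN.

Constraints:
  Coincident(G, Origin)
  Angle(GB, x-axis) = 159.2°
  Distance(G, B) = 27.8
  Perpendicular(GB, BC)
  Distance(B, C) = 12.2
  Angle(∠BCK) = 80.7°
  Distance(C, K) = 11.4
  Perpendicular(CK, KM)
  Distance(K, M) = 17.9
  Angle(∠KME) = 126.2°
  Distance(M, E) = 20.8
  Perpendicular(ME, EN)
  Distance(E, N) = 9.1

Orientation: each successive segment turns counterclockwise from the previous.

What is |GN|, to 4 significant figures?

42.98

G is at the origin; GB runs at 159.2° with length 27.8, so B = (-25.99, 9.872). GB ⟂ BC, so BC runs at -110.8°; with |BC| = 12.2, C = (-30.32, -1.533). ∠BCK = 80.7° gives CK at -11.50° from the x-axis; with |CK| = 11.4, K = (-19.15, -3.806). The perpendicularity gives KM at right angles to CK, so KM runs at 78.50°; with |KM| = 17.9, M = (-15.58, 13.73). ∠KME = 126.2° gives ME at 132.3° from the x-axis; with |ME| = 20.8, E = (-29.58, 29.12). ME is perpendicular to EN, so EN runs at -137.7°; with |EN| = 9.1, N = (-36.31, 22.99). Then |GN| = |N − G| = 42.98.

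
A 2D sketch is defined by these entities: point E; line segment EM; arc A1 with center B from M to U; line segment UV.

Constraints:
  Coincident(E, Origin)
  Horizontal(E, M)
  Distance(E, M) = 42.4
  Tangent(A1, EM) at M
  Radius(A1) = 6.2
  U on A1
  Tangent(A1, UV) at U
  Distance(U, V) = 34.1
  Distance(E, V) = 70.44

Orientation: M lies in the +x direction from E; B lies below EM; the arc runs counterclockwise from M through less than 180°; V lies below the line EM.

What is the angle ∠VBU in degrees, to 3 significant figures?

79.7°

E is at the origin; E and M share the same y with |EM| = 42.4 and M on the +x side, so M = (42.4, 0.00). Tangency of A1 to EM means the radius BM is perpendicular to EM, so B = M + (0, -6.2) = (42.4, -6.20). Since BU ⟂ UV (tangency), |BV| = √(6.2² + 34.1²) = 34.7 regardless of where U sits on A1. So V lies on both circle(E, 70.44) and circle(B, 34.7); the below-EM intersection is V = (60.8, -35.6). U is the foot of the tangent from V: U = (37.8, -10.4).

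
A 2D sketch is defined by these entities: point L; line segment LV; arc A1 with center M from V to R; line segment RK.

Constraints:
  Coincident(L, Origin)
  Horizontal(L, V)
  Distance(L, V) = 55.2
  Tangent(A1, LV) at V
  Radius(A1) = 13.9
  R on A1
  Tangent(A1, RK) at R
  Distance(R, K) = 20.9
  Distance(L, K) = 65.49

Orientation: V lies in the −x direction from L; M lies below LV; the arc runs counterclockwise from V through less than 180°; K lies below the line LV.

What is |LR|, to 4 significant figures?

69.75

L is at the origin; LV is horizontal with |LV| = 55.2 and V on the −x side, so V = (-55.20, 0.000). Since A1 is tangent to LV there, MV ⟂ LV, so M = V + (0, -13.9) = (-55.20, -13.90). Since MR ⟂ RK (tangency), |MK| = √(13.9² + 20.9²) = 25.10 regardless of where R sits on A1. So K lies on both circle(L, 65.49) and circle(M, 25.10); the below-LV intersection is K = (-52.70, -38.88). R is the foot of the tangent from K: R = (-65.95, -22.71).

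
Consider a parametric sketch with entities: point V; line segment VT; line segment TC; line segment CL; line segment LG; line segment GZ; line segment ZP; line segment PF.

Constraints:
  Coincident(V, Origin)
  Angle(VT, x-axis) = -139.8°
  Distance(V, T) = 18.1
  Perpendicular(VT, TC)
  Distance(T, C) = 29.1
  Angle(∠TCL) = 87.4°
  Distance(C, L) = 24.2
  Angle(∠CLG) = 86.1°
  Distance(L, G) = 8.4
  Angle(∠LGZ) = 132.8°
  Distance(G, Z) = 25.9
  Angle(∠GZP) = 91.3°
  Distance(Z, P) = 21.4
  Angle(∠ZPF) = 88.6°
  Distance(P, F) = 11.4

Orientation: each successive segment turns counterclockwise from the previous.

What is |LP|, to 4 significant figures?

35.52

V is at the origin; VT runs at -139.8° with length 18.1, so T = (-13.82, -11.68). The perpendicularity gives TC at right angles to VT, so TC runs at -49.80°; with |TC| = 29.1, C = (4.958, -33.91). ∠TCL = 87.4° gives CL at 42.80° from the x-axis; with |CL| = 24.2, L = (22.71, -17.47). ∠CLG = 86.1° gives LG at 136.7° from the x-axis; with |LG| = 8.4, G = (16.60, -11.71). ∠LGZ = 132.8° gives GZ at -176.1° from the x-axis; with |GZ| = 25.9, Z = (-9.239, -13.47). ∠GZP = 91.3° gives ZP at -87.40° from the x-axis; with |ZP| = 21.4, P = (-8.268, -34.85). Then |LP| = |P − L| = 35.52.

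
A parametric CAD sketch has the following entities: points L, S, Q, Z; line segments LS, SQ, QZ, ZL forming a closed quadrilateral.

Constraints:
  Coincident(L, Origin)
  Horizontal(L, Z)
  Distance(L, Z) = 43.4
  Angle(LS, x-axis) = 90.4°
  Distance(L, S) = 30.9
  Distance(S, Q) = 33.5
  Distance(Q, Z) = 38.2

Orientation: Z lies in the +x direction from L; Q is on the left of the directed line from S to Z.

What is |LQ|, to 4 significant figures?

49.20

L is at the origin; L and Z share the same y with |LZ| = 43.4 and Z in +x, so Z = (43.4, 0). LS runs at 90.4° with |LS| = 30.9, so S = (-0.2157, 30.90). Q is determined by |SQ| = 33.5 and |QZ| = 38.2 together: it lies at the intersection of circle(S, 33.5) and circle(Z, 38.2). With |SZ| = 53.45, the foot of the radical line on SZ is 23.57 from S and the perpendicular offset is √(33.5² − 23.57²) = 23.80. Taking the left-of-SZ solution: Q = (32.78, 36.69).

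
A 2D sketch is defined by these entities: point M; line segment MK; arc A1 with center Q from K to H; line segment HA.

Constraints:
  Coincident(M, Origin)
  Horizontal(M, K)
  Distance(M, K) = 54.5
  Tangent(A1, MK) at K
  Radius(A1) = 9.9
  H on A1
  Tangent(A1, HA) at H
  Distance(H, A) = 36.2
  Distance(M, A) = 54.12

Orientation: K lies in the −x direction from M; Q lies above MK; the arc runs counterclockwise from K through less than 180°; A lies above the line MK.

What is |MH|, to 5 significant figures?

45.571

M is at the origin; M and K share the same y with |MK| = 54.5 and K on the −x side, so K = (-54.500, 0.0000). The tangent condition forces QK to be normal to MK, so Q = K + (0, 9.9) = (-54.500, 9.9000). Since QH ⟂ HA (tangency), |QA| = √(9.9² + 36.2²) = 37.529 regardless of where H sits on A1. So A lies on both circle(M, 54.12) and circle(Q, 37.529); the above-MK intersection is A = (-34.529, 41.674). H is the foot of the tangent from A: H = (-45.025, 7.0294).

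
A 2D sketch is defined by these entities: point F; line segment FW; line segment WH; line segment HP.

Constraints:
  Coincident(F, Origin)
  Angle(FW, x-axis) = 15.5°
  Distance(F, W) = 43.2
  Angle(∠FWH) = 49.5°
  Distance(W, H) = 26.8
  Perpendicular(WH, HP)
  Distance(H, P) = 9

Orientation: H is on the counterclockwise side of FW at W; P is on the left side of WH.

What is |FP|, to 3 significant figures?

23.9

F is at the origin; FW runs at 15.5° with length 43.2, so W = 43.2·(cos 15.5°, sin 15.5°) = (41.6, 11.5). ∠FWH = 49.5°, so WH runs at 15.5° + (180° − 49.5°) = 146° from the x-axis; with |WH| = 26.8, H = W + 26.8·(cos 146°, sin 146°) = (19.4, 26.5). The perpendicularity gives HP at right angles to WH; with |HP| = 9.0 on the left of WH, P = H + 9.0·(-0.559, -0.829) = (14.4, 19.1). Then |FP| = |P − F| = 23.9.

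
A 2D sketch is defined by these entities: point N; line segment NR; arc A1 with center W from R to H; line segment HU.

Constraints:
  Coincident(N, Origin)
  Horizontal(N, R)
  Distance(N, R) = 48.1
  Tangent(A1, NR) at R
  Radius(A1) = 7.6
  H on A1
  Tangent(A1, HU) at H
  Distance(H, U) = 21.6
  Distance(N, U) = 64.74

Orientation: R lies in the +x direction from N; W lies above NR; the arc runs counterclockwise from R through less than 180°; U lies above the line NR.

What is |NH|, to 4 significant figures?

56.04

Checks: N.y = 0.00, R.y = 0.00 ✓; |WH| = 7.600 ✓; ∠(WH, HU) = 90.00° ✓; |HU| = 21.60 ✓; |NU| = 64.74 ✓.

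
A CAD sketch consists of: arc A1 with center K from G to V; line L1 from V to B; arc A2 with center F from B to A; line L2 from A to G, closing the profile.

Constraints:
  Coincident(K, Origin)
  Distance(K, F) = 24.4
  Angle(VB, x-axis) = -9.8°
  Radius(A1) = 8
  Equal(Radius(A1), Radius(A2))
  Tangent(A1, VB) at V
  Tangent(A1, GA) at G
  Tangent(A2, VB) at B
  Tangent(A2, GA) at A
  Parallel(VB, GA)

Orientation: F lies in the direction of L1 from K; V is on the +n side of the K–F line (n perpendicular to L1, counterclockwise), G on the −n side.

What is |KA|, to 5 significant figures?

25.678

The slot axis is L1's direction at -9.8°, so u = (cos -9.8°, sin -9.8°) = (0.98541, -0.17021) and n = (−sin -9.8°, cos -9.8°) = (0.17021, 0.98541). K is at the origin and F lies 24.4 along u from K, so F = 24.4·u = (24.044, -4.1531). Tangency of A1 to both parallel lines with radius 8.0 puts V and G at K ± 8.0·n: V = (1.3617, 7.8833), G = (-1.3617, -7.8833). Equal radii place B and A the same way about F: B = F + 8.0·n = (25.406, 3.7302), A = F − 8.0·n = (22.682, -12.036). Then |KA| = |A − K| = 25.678.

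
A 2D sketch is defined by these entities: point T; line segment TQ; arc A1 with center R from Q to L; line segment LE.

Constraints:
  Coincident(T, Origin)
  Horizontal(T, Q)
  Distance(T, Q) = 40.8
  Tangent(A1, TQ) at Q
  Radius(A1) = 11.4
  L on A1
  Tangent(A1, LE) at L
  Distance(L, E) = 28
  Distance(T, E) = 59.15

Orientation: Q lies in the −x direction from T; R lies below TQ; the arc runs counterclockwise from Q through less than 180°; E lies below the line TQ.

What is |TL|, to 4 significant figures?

53.74

T is at the origin; TQ is horizontal with |TQ| = 40.8 and Q on the −x side, so Q = (-40.80, 0.000). A1 meets TQ tangentially, so RQ is at right angles to TQ, so R = Q + (0, -11.4) = (-40.80, -11.40). Since RL ⟂ LE (tangency), |RE| = √(11.4² + 28.0²) = 30.23 regardless of where L sits on A1. So E lies on both circle(T, 59.15) and circle(R, 30.23); the below-TQ intersection is E = (-42.04, -41.61). L is the foot of the tangent from E: L = (-51.53, -15.26).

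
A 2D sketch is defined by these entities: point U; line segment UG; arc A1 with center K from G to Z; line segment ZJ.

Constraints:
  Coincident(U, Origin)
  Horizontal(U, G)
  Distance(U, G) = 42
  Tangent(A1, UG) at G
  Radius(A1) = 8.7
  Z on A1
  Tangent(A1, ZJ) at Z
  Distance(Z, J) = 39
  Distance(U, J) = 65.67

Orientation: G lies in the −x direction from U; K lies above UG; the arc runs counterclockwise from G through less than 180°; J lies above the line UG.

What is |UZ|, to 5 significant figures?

35.394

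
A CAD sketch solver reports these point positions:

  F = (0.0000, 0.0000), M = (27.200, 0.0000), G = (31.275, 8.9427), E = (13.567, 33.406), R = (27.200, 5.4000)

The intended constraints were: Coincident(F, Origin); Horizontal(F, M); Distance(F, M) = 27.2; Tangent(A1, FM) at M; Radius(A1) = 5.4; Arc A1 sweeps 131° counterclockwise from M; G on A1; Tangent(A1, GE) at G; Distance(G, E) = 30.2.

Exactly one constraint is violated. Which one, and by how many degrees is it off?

Tangent(A1, GE) at G — off by 5.10°.

F = (0.00, 0.00) ✓; F.y = 0.00, M.y = 0.00 ✓; |FM| = 27.20 ✓; ∠(RM, MF) = 90.00° ✓; |RM| = 5.400 ✓; bearing(R→G) − bearing(R→M) = 131.0° ✓; |RG| = 5.400 ✓; ∠(RG, GE) = 95.10° ✗; |GE| = 30.20 ✓.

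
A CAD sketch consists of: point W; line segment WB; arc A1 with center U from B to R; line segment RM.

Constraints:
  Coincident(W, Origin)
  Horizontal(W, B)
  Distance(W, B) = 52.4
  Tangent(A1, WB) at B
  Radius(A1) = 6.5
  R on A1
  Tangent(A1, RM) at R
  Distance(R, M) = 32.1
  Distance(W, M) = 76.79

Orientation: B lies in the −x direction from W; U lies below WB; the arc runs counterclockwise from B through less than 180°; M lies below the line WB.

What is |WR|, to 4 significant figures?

58.77

Checks: |UB| = 6.500 ✓; |UR| = 6.500 ✓; ∠(UR, RM) = 90.00° ✓; |RM| = 32.10 ✓; |WM| = 76.79 ✓.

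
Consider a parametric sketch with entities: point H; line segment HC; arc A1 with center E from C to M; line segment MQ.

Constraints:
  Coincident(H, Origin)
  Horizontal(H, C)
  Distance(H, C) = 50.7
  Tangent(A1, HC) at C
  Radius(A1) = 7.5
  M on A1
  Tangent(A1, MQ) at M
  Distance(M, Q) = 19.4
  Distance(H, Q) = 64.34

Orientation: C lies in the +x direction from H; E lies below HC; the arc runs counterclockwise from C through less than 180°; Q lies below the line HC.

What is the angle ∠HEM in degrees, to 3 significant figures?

51.6°

H is at the origin; HC is horizontal with |HC| = 50.7 and C on the +x side, so C = (50.7, 0.00). The tangent condition forces EC to be normal to HC, so E = C + (0, -7.5) = (50.7, -7.50). Since EM ⟂ MQ (tangency), |EQ| = √(7.5² + 19.4²) = 20.8 regardless of where M sits on A1. So Q lies on both circle(H, 64.34) and circle(E, 20.8); the below-HC intersection is Q = (58.5, -26.8). M is the foot of the tangent from Q: M = (45.2, -12.6).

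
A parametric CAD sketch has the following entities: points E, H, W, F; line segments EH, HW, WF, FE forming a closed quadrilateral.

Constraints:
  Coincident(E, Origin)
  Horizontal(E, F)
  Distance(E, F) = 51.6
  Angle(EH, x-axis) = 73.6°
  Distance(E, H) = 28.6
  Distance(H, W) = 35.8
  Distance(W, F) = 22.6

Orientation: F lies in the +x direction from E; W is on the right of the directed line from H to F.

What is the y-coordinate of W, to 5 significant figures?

-1.5720

Checks: |HW| = 35.80 ✓; |WF| = 22.60 ✓.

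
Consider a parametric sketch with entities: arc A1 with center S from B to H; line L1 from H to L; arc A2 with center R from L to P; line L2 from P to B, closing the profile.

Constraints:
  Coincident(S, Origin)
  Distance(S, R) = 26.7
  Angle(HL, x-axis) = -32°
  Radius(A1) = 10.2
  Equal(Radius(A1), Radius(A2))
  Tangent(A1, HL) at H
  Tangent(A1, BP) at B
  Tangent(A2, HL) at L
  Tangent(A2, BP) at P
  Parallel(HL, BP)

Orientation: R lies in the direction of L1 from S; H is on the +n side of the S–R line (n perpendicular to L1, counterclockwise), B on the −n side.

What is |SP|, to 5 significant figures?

28.582

The slot axis is L1's direction at -32.0°, so u = (cos -32.0°, sin -32.0°) = (0.84805, -0.52992) and n = (−sin -32.0°, cos -32.0°) = (0.52992, 0.84805). S is at the origin and R lies 26.7 along u from S, so R = 26.7·u = (22.643, -14.149). Tangency of A1 to both parallel lines with radius 10.2 puts H and B at S ± 10.2·n: H = (5.4052, 8.6501), B = (-5.4052, -8.6501). Equal radii place L and P the same way about R: L = R + 10.2·n = (28.048, -5.4988), P = R − 10.2·n = (17.238, -22.799). Then |SP| = |P − S| = 28.582.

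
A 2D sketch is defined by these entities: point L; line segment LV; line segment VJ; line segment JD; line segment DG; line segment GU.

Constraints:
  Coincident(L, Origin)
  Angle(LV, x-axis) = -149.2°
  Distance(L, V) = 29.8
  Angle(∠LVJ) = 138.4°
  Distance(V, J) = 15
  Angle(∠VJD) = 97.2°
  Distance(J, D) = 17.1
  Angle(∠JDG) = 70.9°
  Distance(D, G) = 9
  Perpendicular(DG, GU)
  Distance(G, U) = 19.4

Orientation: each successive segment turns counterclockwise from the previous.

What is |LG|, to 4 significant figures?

30.98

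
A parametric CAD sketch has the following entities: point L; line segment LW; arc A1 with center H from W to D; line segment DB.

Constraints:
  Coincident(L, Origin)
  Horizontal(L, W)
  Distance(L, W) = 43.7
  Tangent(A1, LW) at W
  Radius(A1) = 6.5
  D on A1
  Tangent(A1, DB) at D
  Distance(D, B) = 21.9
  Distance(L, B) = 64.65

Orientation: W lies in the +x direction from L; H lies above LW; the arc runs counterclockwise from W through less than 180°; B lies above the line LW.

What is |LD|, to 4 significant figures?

49.26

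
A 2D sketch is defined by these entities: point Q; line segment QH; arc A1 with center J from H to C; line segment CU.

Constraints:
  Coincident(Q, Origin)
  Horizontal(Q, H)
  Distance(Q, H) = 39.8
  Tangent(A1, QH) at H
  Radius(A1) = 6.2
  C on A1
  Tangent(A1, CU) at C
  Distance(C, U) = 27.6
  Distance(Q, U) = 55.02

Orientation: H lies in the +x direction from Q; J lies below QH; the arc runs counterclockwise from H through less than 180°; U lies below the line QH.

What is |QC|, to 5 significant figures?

34.930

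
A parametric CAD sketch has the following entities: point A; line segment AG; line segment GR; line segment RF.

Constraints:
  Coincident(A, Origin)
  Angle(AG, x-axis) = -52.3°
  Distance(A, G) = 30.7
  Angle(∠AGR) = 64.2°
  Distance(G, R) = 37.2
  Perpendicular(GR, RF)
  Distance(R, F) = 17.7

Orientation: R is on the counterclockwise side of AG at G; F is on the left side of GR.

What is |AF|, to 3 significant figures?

25.8

∠AGR = 64.2°, so GR runs at -52.3° + (180° − 64.2°) = 63.5° from the x-axis; with |GR| = 37.2, R = G + 37.2·(cos 63.5°, sin 63.5°) = (35.4, 9.00). GR ⟂ RF; with |RF| = 17.7 on the left of GR, F = R + 17.7·(-0.895, 0.446) = (19.5, 16.9). Then |AF| = |F − A| = 25.8.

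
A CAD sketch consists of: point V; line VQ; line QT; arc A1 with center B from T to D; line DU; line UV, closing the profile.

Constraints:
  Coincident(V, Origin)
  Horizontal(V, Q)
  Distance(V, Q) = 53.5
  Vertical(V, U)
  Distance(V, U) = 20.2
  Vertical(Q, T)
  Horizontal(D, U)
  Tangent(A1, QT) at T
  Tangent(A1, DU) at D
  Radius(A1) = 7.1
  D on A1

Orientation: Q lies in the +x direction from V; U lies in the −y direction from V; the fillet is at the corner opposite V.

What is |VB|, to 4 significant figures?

48.21

V is at the origin; V and Q share the same y with |VQ| = 53.5 and Q on the +x side, so Q = (53.50, 0.000). VU is vertical with |VU| = 20.2 and U on the −y side, so U = (0.000, -20.20). The virtual corner opposite V is at (53.50, -20.20). Tangency of A1 to QT means the radius BT is perpendicular to QT and A1 meets DU tangentially, so BD is at right angles to DU, with radius 7.1, so the center B sits 7.1 in from both sides at B = (46.40, -13.10). Then |VB| = |B − V| = 48.21.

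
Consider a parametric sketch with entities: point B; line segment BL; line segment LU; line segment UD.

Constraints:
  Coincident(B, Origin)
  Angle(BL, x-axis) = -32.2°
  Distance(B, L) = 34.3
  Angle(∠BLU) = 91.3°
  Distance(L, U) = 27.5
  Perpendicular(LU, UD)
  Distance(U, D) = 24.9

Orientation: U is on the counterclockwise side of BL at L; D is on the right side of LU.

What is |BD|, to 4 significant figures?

65.60

B is at the origin; BL runs at -32.2° with length 34.3, so L = 34.3·(cos -32.2°, sin -32.2°) = (29.02, -18.28). ∠BLU = 91.3°, so LU runs at -32.2° + (180° − 91.3°) = 56.50° from the x-axis; with |LU| = 27.5, U = L + 27.5·(cos 56.50°, sin 56.50°) = (44.20, 4.654). LU ⟂ UD; with |UD| = 24.9 on the right of LU, D = U + 24.9·(0.8339, -0.5519) = (64.97, -9.089). Then |BD| = |D − B| = 65.60.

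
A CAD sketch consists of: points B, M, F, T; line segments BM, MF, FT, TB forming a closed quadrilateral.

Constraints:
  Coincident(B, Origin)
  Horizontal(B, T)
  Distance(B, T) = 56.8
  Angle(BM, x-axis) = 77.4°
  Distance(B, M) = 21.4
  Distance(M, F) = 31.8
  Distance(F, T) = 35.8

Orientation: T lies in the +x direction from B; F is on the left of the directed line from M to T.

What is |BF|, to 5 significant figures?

45.670

B is at the origin; BT is horizontal with |BT| = 56.8 and T in +x, so T = (56.8, 0). BM runs at 77.4° with |BM| = 21.4, so M = (4.6683, 20.885). F is determined by |MF| = 31.8 and |FT| = 35.8 together: it lies at the intersection of circle(M, 31.8) and circle(T, 35.8). With |MT| = 56.159, the foot of the radical line on MT is 25.672 from M and the perpendicular offset is √(31.8² − 25.672²) = 18.766. Taking the left-of-MT solution: F = (35.478, 28.758).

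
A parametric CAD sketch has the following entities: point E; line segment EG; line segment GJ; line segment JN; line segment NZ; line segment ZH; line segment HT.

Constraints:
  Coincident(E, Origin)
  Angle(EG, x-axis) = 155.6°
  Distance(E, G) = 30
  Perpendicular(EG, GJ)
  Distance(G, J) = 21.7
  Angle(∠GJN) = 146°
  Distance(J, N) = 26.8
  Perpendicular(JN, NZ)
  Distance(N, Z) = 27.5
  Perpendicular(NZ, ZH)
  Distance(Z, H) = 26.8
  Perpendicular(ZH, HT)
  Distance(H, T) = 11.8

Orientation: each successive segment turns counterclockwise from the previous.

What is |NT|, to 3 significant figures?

31.1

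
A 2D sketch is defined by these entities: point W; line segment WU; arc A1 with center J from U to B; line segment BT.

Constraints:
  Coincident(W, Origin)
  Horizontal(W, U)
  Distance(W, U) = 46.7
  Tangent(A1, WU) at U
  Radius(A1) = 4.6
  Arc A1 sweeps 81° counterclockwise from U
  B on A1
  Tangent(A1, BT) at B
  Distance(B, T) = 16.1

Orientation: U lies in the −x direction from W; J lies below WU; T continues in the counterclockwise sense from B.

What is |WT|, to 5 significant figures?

57.286

W is at the origin; W and U share the same y with |WU| = 46.7 and U on the −x side, so U = (-46.700, 0.0000). Tangency of A1 to WU means the radius JU is perpendicular to WU, so J = U + (0, -4.6) = (-46.700, -4.6000). On A1, U sits at bearing 90° from J; an 81° counterclockwise sweep puts B at bearing 171°, so B = J + 4.6·(cos 171°, sin 171°) = (-51.243, -3.8804). Tangency of A1 to BT means the radius JB is perpendicular to BT, so BT runs along (−sin 171°, cos 171°); with |BT| = 16.1, T = (-53.762, -19.782). Then |WT| = |T − W| = 57.286.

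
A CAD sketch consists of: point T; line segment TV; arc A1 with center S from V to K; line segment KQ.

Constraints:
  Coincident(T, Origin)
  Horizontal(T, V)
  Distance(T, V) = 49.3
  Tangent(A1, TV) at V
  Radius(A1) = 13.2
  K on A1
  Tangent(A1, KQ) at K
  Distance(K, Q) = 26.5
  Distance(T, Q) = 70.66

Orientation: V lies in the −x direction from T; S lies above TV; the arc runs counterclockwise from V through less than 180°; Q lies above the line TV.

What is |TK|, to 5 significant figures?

45.113

Checks: |SK| = 13.20 ✓; ∠(SK, KQ) = 90.00° ✓; |KQ| = 26.50 ✓; |TQ| = 70.66 ✓.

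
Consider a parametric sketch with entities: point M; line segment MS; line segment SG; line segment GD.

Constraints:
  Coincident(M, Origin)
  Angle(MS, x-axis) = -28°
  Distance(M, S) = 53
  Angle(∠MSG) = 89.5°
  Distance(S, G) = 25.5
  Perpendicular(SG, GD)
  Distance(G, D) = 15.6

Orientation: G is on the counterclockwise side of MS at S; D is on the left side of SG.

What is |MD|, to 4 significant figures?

45.01

M is at the origin; MS runs at -28.0° with length 53.0, so S = 53.0·(cos -28.0°, sin -28.0°) = (46.80, -24.88). ∠MSG = 89.5°, so SG runs at -28.0° + (180° − 89.5°) = 62.50° from the x-axis; with |SG| = 25.5, G = S + 25.5·(cos 62.50°, sin 62.50°) = (58.57, -2.263). SG ⟂ GD; with |GD| = 15.6 on the left of SG, D = G + 15.6·(-0.8870, 0.4617) = (44.73, 4.940). Then |MD| = |D − M| = 45.01.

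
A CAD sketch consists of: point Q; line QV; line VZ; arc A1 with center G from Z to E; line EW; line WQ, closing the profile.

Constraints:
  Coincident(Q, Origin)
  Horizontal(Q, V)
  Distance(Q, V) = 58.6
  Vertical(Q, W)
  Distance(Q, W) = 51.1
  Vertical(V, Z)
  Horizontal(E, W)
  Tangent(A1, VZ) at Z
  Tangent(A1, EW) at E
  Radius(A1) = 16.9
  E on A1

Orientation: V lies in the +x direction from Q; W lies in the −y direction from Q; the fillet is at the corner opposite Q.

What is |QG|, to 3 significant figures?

53.9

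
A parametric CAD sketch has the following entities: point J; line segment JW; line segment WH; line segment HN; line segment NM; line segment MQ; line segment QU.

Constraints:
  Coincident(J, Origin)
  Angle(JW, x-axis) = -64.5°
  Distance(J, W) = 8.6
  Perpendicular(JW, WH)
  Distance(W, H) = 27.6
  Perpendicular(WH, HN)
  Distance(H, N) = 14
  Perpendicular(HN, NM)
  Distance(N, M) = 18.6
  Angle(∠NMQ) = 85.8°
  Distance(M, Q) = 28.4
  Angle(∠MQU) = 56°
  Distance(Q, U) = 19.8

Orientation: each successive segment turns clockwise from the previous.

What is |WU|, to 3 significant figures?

26.7

∠NMQ = 85.8° gives MQ at -68.7° from the x-axis; with |MQ| = 28.4, Q = (-0.132, -25.5). ∠MQU = 56.0° gives QU at 167° from the x-axis; with |QU| = 19.8, U = (-19.4, -21.1). Then |WU| = |U − W| = 26.7.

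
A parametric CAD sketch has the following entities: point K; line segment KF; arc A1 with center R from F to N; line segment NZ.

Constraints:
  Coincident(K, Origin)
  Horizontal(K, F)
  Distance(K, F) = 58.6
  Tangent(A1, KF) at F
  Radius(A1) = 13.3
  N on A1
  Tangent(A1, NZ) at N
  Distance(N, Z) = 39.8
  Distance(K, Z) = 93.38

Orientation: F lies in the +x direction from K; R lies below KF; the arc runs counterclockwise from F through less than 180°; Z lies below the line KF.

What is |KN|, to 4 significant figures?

54.68

K is at the origin; KF is horizontal with |KF| = 58.6 and F on the +x side, so F = (58.60, 0.000). A1 meets KF tangentially, so RF is at right angles to KF, so R = F + (0, -13.3) = (58.60, -13.30). Since RN ⟂ NZ (tangency), |RZ| = √(13.3² + 39.8²) = 41.96 regardless of where N sits on A1. So Z lies on both circle(K, 93.38) and circle(R, 41.96); the below-KF intersection is Z = (78.82, -50.07). N is the foot of the tangent from Z: N = (49.58, -23.07).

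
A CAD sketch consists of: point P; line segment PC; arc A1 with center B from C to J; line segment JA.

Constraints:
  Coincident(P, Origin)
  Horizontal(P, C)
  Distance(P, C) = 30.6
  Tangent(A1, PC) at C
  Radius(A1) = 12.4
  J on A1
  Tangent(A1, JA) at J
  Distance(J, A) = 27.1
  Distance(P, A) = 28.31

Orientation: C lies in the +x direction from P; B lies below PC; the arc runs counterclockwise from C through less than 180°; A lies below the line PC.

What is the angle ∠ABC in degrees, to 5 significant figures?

121.21°

P is at the origin; PC is horizontal with |PC| = 30.6 and C on the +x side, so C = (30.600, 0.0000). Since A1 is tangent to PC there, BC ⟂ PC, so B = C + (0, -12.4) = (30.600, -12.400). Since BJ ⟂ JA (tangency), |BA| = √(12.4² + 27.1²) = 29.802 regardless of where J sits on A1. So A lies on both circle(P, 28.31) and circle(B, 29.802); the below-PC intersection is A = (5.1121, -27.845). J is the foot of the tangent from A: J = (20.344, -5.4304).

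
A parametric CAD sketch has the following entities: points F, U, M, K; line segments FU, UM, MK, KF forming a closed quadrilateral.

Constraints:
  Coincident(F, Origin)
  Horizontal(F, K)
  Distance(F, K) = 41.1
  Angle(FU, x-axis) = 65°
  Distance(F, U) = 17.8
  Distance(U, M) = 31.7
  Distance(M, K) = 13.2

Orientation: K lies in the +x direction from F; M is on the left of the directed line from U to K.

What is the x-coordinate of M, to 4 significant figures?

39.07

Checks: |UM| = 31.70 ✓; |MK| = 13.20 ✓.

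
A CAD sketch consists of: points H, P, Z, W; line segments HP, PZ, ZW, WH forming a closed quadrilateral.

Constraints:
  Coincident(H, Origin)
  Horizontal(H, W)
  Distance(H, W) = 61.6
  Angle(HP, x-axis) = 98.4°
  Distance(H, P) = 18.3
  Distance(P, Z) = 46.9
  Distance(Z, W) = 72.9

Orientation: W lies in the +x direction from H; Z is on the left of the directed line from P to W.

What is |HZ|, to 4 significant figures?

62.56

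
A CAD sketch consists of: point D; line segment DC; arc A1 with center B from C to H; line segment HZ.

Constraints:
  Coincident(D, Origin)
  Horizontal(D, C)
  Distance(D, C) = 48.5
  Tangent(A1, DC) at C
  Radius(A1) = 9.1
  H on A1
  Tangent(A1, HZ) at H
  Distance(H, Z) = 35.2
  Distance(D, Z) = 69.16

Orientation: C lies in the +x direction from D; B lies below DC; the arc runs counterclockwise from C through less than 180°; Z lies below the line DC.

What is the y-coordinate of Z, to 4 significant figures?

-45.26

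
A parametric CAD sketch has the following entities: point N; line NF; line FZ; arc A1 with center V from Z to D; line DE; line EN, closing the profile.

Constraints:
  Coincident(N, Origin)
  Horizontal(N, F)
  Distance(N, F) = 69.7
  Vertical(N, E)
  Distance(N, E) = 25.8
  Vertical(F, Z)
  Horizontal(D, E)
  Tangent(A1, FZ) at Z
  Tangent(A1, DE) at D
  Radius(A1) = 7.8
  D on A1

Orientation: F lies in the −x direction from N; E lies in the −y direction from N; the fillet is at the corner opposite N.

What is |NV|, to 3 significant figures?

64.5

N is at the origin; N and F share the same y with |NF| = 69.7 and F on the −x side, so F = (-69.7, 0.00). N and E share the same x with |NE| = 25.8 and E on the −y side, so E = (0.00, -25.8). The virtual corner opposite N is at (-69.7, -25.8). The tangent condition forces VZ to be normal to FZ and the tangent condition forces VD to be normal to DE, with radius 7.8, so the center V sits 7.8 in from both sides at V = (-61.9, -18.0). Then |NV| = |V − N| = 64.5.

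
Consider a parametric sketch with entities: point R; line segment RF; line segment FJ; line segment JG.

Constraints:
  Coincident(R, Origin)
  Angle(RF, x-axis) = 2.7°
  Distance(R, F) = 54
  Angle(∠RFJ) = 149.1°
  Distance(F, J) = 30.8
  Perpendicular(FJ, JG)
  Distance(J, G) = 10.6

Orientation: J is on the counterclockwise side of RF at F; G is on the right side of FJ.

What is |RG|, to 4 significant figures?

86.13

R is at the origin; RF runs at 2.7° with length 54.0, so F = 54.0·(cos 2.7°, sin 2.7°) = (53.94, 2.544). ∠RFJ = 149.1°, so FJ runs at 2.7° + (180° − 149.1°) = 33.60° from the x-axis; with |FJ| = 30.8, J = F + 30.8·(cos 33.60°, sin 33.60°) = (79.59, 19.59). FJ is perpendicular to JG; with |JG| = 10.6 on the right of FJ, G = J + 10.6·(0.5534, -0.8329) = (85.46, 10.76). Then |RG| = |G − R| = 86.13.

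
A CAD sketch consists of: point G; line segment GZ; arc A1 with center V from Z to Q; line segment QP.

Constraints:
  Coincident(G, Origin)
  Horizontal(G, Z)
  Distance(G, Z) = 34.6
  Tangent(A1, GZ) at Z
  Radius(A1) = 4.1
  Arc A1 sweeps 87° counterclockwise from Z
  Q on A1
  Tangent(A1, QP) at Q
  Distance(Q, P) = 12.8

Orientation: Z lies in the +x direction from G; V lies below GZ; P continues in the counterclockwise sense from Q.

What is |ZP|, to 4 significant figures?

17.34

G is at the origin; G and Z share the same y with |GZ| = 34.6 and Z on the +x side, so Z = (34.60, 0.000). A1 meets GZ tangentially, so VZ is at right angles to GZ, so V = Z + (0, -4.1) = (34.60, -4.100). On A1, Z sits at bearing 90° from V; an 87° counterclockwise sweep puts Q at bearing 177°, so Q = V + 4.1·(cos 177°, sin 177°) = (30.51, -3.885). Since A1 is tangent to QP there, VQ ⟂ QP, so QP runs along (−sin 177°, cos 177°); with |QP| = 12.8, P = (29.84, -16.67). Then |ZP| = |P − Z| = 17.34.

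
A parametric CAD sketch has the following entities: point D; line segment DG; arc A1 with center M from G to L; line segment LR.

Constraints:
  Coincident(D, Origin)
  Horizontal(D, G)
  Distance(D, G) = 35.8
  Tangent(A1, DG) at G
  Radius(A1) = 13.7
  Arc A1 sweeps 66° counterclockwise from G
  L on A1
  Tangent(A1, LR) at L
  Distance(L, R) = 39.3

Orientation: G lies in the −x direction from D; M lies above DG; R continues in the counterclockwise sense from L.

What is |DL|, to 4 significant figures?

24.66

D is at the origin; D and G share the same y with |DG| = 35.8 and G on the −x side, so G = (-35.80, 0.000). The tangent condition forces MG to be normal to DG, so M = G + (0, 13.7) = (-35.80, 13.70). On A1, G sits at bearing -90° from M; a 66° counterclockwise sweep puts L at bearing -24°, so L = M + 13.7·(cos -24°, sin -24°) = (-23.28, 8.128). Then |DL| = |L − D| = 24.66.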